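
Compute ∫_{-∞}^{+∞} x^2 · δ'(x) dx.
0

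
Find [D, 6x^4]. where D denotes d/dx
24 x^{3}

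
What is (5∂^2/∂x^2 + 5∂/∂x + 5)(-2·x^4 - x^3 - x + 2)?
- 10 x^{4} - 45 x^{3} - 135 x^{2} - 35 x + 5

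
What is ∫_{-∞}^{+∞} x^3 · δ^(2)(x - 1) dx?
6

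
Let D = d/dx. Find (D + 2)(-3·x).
- 6 x - 3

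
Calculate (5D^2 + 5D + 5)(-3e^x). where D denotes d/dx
- 45 e^{x}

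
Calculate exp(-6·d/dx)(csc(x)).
\csc{\left(x - 6 \right)}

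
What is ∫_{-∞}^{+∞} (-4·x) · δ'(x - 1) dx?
4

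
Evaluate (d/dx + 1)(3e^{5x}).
18 e^{5 x}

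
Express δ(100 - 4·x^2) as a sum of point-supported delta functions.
\frac{\delta(x - 5) + \delta(x + 5)}{40}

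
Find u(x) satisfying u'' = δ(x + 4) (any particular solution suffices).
\frac{|x + 4|}{2}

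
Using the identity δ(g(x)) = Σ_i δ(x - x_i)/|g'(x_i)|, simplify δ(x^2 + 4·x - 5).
\frac{\delta(x - 1) + \delta(x + 5)}{6}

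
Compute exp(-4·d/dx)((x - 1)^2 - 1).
x^{2} - 10 x + 24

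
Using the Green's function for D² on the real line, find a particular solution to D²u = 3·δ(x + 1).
\frac{3|x + 1|}{2}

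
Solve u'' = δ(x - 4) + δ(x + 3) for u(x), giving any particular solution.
\frac{|x - 4|}{2} + \frac{|x + 3|}{2}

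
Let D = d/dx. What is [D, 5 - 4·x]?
-4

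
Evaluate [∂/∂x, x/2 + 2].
\frac{1}{2}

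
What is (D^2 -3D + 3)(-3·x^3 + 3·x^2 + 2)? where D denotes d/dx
- 9 x^{3} + 36 x^{2} - 36 x + 12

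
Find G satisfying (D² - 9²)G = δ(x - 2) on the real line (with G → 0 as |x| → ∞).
-\frac{e^{-9|x - 2|}}{18}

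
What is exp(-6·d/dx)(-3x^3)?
- 3 x^{3} + 54 x^{2} - 324 x + 648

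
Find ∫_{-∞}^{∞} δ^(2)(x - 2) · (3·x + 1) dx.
0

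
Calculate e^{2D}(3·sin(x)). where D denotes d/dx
3 \sin{\left(x + 2 \right)}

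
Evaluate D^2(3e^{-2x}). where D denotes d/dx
12 e^{- 2 x}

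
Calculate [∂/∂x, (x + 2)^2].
2 x + 4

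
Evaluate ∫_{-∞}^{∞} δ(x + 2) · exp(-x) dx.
e^{2}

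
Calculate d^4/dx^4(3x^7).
2520 x^{3}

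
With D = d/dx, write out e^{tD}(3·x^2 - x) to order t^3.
3 t^{2} + t \left(6 x - 1\right) + 3 x^{2} - x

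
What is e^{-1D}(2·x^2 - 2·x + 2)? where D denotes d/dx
2 x^{2} - 6 x + 6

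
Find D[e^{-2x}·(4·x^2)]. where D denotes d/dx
8 x \left(1 - x\right) e^{- 2 x}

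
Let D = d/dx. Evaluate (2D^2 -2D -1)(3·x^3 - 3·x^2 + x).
- 3 x^{3} - 15 x^{2} + 47 x - 14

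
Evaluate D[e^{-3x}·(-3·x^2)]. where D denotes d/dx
3 x \left(3 x - 2\right) e^{- 3 x}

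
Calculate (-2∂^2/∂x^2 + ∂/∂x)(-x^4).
4 x^{2} \left(6 - x\right)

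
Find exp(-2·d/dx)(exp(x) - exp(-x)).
- e^{2 - x} + e^{x - 2}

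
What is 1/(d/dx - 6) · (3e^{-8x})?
- \frac{3 e^{- 8 x}}{14}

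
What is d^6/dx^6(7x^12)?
4656960 x^{6}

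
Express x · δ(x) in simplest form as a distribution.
0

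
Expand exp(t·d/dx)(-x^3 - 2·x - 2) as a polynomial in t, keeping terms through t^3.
- t^{3} - 3 t^{2} x - t \left(3 x^{2} + 2\right) - x^{3} - 2 x - 2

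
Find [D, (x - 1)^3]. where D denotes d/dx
3 \left(x - 1\right)^{2}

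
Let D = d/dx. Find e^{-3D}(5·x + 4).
5 x - 11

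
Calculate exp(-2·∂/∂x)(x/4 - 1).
\frac{x}{4} - \frac{3}{2}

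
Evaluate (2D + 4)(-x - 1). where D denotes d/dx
- 4 x - 6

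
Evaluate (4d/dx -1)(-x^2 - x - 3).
x^{2} - 7 x - 1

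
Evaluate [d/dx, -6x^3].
- 18 x^{2}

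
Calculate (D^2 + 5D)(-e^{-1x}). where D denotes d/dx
4 e^{- x}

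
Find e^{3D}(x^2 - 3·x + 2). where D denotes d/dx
x^{2} + 3 x + 2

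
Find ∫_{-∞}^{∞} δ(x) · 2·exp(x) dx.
2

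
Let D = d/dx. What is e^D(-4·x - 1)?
- 4 x - 5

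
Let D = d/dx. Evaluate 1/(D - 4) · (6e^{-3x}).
- \frac{6 e^{- 3 x}}{7}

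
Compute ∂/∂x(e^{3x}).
3 e^{3 x}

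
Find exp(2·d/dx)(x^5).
x^{5} + 10 x^{4} + 40 x^{3} + 80 x^{2} + 80 x + 32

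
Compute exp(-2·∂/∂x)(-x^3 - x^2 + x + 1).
- x^{3} + 5 x^{2} - 7 x + 3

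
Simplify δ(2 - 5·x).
\frac{\delta(x - 2/5)}{5}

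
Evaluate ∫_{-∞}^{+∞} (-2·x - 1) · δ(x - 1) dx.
-3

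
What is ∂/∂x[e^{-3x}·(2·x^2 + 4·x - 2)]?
2 \left(- 3 x^{2} - 4 x + 5\right) e^{- 3 x}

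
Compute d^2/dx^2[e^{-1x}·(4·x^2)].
4 \left(x^{2} - 4 x + 2\right) e^{- x}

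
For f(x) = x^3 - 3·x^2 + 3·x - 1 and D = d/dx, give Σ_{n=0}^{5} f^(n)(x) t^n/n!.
t^{3} + 3 t^{2} \left(x - 1\right) + 3 t \left(x^{2} - 2 x + 1\right) + x^{3} - 3 x^{2} + 3 x - 1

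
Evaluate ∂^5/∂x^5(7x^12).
665280 x^{7}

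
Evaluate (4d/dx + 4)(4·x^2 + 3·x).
16 x^{2} + 44 x + 12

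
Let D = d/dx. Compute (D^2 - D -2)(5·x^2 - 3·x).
- 10 x^{2} - 4 x + 13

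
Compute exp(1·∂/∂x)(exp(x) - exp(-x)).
2 \sinh{\left(x + 1 \right)}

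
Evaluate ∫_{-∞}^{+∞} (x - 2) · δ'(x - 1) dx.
-1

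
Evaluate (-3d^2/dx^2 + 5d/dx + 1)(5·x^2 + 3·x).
5 x^{2} + 53 x - 15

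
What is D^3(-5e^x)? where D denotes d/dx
- 5 e^{x}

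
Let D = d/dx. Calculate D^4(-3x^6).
- 1080 x^{2}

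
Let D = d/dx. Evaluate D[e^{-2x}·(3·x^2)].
6 x \left(1 - x\right) e^{- 2 x}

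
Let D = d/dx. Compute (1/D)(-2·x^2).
- \frac{2 x^{3}}{3}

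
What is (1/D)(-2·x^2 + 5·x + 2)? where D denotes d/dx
- \frac{2 x^{3}}{3} + \frac{5 x^{2}}{2} + 2 x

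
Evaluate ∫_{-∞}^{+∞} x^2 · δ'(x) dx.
0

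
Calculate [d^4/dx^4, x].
4\frac{d^{3}}{dx^{3}}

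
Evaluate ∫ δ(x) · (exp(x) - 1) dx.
0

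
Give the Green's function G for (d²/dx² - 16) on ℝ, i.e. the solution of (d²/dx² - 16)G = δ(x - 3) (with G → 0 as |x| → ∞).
-\frac{e^{-4|x - 3|}}{8}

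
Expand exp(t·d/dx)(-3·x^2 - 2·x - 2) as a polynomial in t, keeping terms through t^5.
- 3 t^{2} - 2 t \left(3 x + 1\right) - 3 x^{2} - 2 x - 2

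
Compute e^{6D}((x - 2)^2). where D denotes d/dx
x^{2} + 8 x + 16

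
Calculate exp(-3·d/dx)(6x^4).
6 x^{4} - 72 x^{3} + 324 x^{2} - 648 x + 486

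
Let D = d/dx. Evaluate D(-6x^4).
- 24 x^{3}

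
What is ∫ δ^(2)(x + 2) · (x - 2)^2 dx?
2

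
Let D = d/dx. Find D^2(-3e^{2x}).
- 12 e^{2 x}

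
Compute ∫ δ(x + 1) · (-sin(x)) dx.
\sin{\left(1 \right)}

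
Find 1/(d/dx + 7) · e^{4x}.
\frac{e^{4 x}}{11}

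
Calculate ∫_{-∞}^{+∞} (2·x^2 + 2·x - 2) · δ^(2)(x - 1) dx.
4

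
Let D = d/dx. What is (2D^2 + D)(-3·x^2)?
- 6 x - 12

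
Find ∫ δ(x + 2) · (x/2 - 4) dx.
-5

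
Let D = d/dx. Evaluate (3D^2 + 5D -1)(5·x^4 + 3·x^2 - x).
- 5 x^{4} + 100 x^{3} + 177 x^{2} + 31 x + 13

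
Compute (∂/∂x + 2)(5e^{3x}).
25 e^{3 x}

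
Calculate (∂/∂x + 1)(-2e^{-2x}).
2 e^{- 2 x}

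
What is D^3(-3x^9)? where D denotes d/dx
- 1512 x^{6}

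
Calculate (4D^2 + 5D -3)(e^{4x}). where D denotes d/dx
81 e^{4 x}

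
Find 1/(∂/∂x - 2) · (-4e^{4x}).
- 2 e^{4 x}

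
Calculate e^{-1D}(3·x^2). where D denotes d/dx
3 x^{2} - 6 x + 3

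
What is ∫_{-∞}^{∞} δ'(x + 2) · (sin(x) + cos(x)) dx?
- \sin{\left(2 \right)} - \cos{\left(2 \right)}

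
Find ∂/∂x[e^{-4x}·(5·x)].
5 \left(1 - 4 x\right) e^{- 4 x}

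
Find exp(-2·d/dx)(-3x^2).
- 3 x^{2} + 12 x - 12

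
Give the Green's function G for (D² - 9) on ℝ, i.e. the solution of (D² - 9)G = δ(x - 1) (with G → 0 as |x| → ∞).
-\frac{e^{-3|x - 1|}}{6}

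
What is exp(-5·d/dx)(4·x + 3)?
4 x - 17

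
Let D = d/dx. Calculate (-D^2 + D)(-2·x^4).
8 x^{2} \left(3 - x\right)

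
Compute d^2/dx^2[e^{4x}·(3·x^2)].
\left(48 x^{2} + 48 x + 6\right) e^{4 x}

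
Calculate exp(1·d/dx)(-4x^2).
- 4 x^{2} - 8 x - 4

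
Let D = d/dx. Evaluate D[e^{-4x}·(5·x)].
5 \left(1 - 4 x\right) e^{- 4 x}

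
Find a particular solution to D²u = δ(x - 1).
\frac{|x - 1|}{2}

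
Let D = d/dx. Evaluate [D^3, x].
3D^{2}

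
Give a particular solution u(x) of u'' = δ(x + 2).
\frac{|x + 2|}{2}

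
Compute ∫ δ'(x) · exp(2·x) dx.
-2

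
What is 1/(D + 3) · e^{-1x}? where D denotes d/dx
\frac{e^{- x}}{2}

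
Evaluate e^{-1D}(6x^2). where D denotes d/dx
6 x^{2} - 12 x + 6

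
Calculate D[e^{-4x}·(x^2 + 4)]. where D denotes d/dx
2 \left(- 2 x^{2} + x - 8\right) e^{- 4 x}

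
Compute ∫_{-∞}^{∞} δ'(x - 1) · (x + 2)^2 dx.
-6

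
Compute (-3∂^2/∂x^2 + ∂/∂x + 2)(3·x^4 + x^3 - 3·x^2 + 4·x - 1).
6 x^{4} + 14 x^{3} - 111 x^{2} - 16 x + 20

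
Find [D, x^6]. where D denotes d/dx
6 x^{5}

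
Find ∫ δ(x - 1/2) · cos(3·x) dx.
\cos{\left(\frac{3}{2} \right)}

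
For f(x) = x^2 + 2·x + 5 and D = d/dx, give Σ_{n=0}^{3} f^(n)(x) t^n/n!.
t^{2} + 2 t \left(x + 1\right) + x^{2} + 2 x + 5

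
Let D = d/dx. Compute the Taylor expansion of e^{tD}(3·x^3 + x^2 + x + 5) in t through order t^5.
3 t^{3} + t^{2} \left(9 x + 1\right) + t \left(9 x^{2} + 2 x + 1\right) + 3 x^{3} + x^{2} + x + 5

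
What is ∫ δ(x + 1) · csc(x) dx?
- \csc{\left(1 \right)}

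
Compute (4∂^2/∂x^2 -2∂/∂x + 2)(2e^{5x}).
184 e^{5 x}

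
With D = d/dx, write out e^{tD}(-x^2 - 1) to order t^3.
- t^{2} - 2 t x - x^{2} - 1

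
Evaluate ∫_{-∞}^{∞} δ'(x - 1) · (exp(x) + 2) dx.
- e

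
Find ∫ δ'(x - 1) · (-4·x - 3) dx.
4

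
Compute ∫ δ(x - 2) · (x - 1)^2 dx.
1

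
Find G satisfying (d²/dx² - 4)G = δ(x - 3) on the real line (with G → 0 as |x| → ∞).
-\frac{e^{-2|x - 3|}}{4}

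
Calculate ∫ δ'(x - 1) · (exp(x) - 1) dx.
- e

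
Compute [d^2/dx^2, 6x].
12\frac{d}{dx}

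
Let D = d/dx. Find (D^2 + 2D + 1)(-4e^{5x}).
- 144 e^{5 x}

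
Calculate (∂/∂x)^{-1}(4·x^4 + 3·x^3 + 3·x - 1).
\frac{4 x^{5}}{5} + \frac{3 x^{4}}{4} + \frac{3 x^{2}}{2} - x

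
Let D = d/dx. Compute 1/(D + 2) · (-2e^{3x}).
- \frac{2 e^{3 x}}{5}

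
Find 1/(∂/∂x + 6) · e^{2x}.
\frac{e^{2 x}}{8}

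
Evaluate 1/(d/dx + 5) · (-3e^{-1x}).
- \frac{3 e^{- x}}{4}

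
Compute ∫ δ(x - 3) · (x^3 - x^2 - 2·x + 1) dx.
13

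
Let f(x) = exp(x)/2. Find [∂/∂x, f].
\frac{e^{x}}{2}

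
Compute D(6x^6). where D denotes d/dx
36 x^{5}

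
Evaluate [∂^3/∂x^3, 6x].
18\frac{d^{2}}{dx^{2}}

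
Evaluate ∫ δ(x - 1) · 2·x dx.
2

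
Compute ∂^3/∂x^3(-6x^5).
- 360 x^{2}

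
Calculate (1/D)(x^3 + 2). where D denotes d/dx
\frac{x^{4}}{4} + 2 x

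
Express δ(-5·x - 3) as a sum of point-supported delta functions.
\frac{\delta(x + 3/5)}{5}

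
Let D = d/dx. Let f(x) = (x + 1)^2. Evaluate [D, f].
2 x + 2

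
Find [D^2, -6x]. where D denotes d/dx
-12D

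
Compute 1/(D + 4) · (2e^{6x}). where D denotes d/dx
\frac{e^{6 x}}{5}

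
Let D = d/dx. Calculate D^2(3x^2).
6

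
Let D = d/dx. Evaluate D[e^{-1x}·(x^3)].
x^{2} \left(3 - x\right) e^{- x}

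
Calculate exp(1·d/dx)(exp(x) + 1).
e^{x + 1} + 1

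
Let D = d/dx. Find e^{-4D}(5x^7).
5 x^{7} - 140 x^{6} + 1680 x^{5} - 11200 x^{4} + 44800 x^{3} - 107520 x^{2} + 143360 x - 81920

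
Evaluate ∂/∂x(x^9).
9 x^{8}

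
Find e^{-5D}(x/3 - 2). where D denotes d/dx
\frac{x}{3} - \frac{11}{3}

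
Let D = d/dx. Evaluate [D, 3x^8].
24 x^{7}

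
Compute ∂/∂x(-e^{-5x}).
5 e^{- 5 x}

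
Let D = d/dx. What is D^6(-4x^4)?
0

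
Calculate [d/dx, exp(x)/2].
\frac{e^{x}}{2}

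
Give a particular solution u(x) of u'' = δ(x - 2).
\frac{|x - 2|}{2}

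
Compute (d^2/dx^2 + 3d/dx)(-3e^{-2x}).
6 e^{- 2 x}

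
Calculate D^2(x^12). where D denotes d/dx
132 x^{10}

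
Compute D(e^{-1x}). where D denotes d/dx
- e^{- x}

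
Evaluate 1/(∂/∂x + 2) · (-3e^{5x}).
- \frac{3 e^{5 x}}{7}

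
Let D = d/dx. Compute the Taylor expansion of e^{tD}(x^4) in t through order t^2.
x^{2} \left(6 t^{2} + 4 t x + x^{2}\right)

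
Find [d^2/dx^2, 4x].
8\frac{d}{dx}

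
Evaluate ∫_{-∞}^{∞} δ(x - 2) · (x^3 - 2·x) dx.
4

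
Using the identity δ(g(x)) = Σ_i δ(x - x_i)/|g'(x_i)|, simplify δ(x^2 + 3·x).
\frac{\delta(x + 3) + \delta(x)}{3}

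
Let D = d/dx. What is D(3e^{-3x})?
- 9 e^{- 3 x}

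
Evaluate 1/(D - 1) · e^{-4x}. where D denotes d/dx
- \frac{e^{- 4 x}}{5}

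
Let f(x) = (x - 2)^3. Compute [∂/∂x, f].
3 \left(x - 2\right)^{2}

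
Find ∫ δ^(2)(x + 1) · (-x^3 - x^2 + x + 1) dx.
4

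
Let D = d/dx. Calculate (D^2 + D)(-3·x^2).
- 6 x - 6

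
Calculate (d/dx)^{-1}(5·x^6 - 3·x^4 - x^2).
\frac{5 x^{7}}{7} - \frac{3 x^{5}}{5} - \frac{x^{3}}{3}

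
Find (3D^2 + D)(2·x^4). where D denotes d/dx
8 x^{2} \left(x + 9\right)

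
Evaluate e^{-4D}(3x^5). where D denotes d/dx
3 x^{5} - 60 x^{4} + 480 x^{3} - 1920 x^{2} + 3840 x - 3072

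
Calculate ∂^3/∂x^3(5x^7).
1050 x^{4}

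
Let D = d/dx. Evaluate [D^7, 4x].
28D^{6}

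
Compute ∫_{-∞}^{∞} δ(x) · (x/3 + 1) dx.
1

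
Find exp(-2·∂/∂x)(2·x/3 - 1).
\frac{2 x}{3} - \frac{7}{3}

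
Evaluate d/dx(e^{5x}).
5 e^{5 x}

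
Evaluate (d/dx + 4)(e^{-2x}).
2 e^{- 2 x}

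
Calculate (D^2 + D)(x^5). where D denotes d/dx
5 x^{3} \left(x + 4\right)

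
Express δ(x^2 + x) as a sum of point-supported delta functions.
\frac{\delta(x + 1) + \delta(x)}{1}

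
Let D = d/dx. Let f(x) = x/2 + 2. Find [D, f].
\frac{1}{2}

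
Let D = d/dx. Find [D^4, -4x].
-16D^{3}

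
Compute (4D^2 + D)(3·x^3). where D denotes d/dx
9 x \left(x + 8\right)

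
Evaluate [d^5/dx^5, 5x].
25\frac{d^{4}}{dx^{4}}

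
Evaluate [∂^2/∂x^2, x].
2\frac{d}{dx}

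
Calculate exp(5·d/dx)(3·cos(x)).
3 \cos{\left(x + 5 \right)}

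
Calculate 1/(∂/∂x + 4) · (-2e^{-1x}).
- \frac{2 e^{- x}}{3}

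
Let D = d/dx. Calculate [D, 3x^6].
18 x^{5}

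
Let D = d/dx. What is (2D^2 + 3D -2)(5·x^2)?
- 10 x^{2} + 30 x + 20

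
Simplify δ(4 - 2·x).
\frac{\delta(x - 2)}{2}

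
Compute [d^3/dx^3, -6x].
-18\frac{d^{2}}{dx^{2}}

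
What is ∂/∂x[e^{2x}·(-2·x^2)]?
4 x \left(- x - 1\right) e^{2 x}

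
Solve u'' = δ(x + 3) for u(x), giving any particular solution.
\frac{|x + 3|}{2}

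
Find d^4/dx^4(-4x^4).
-96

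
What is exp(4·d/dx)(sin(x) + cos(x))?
\sqrt{2} \sin{\left(x + \frac{\pi}{4} + 4 \right)}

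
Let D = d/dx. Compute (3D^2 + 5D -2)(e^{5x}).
98 e^{5 x}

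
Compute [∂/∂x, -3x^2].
- 6 x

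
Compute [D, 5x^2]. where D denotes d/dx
10 x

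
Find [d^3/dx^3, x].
3\frac{d^{2}}{dx^{2}}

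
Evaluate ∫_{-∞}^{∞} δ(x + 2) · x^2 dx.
4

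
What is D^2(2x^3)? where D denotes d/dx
12 x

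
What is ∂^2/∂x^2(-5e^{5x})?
- 125 e^{5 x}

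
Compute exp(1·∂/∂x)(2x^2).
2 x^{2} + 4 x + 2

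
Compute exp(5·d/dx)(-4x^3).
- 4 x^{3} - 60 x^{2} - 300 x - 500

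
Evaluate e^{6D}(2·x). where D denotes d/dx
2 x + 12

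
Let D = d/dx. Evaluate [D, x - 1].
1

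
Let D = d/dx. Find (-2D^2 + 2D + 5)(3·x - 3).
15 x - 9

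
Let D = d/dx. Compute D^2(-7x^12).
- 924 x^{10}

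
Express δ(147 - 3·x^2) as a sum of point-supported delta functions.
\frac{\delta(x - 7) + \delta(x + 7)}{42}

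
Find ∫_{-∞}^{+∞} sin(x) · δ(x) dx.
0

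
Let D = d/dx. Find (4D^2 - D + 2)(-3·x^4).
6 x^{2} \left(- x^{2} + 2 x - 24\right)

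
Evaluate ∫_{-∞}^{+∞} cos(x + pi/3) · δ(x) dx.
\frac{1}{2}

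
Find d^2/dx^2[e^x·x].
\left(x + 2\right) e^{x}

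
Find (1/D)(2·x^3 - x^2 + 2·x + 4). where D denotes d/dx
\frac{x^{4}}{2} - \frac{x^{3}}{3} + x^{2} + 4 x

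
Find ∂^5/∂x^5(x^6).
720 x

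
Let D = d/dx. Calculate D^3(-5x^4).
- 120 x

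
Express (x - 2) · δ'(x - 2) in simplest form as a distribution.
-\delta(x - 2)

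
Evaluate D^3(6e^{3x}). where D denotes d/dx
162 e^{3 x}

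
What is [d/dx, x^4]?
4 x^{3}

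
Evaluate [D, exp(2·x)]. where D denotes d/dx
2 e^{2 x}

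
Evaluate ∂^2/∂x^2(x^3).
6 x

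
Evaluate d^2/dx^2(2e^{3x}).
18 e^{3 x}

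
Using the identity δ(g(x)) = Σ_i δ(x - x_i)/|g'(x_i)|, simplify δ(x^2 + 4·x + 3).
\frac{\delta(x + 1) + \delta(x + 3)}{2}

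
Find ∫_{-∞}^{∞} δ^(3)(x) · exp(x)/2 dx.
- \frac{1}{2}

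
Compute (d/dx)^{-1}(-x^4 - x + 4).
- \frac{x^{5}}{5} - \frac{x^{2}}{2} + 4 x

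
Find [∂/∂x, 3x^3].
9 x^{2}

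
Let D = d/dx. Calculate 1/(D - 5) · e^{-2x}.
- \frac{e^{- 2 x}}{7}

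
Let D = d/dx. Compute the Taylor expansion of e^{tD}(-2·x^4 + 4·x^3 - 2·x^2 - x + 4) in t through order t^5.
- 2 t^{4} - t^{3} \left(8 x - 4\right) - t^{2} \left(12 x^{2} - 12 x + 2\right) - t \left(8 x^{3} - 12 x^{2} + 4 x + 1\right) - 2 x^{4} + 4 x^{3} - 2 x^{2} - x + 4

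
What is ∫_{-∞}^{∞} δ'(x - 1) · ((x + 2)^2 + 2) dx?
-6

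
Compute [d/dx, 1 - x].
-1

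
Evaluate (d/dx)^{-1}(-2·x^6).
- \frac{2 x^{7}}{7}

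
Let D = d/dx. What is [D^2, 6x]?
12D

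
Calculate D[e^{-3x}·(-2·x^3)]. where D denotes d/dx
6 x^{2} \left(x - 1\right) e^{- 3 x}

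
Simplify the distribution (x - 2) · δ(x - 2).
0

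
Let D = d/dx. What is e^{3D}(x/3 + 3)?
\frac{x}{3} + 4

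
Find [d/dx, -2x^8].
- 16 x^{7}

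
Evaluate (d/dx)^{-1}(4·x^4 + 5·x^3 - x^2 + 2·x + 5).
\frac{4 x^{5}}{5} + \frac{5 x^{4}}{4} - \frac{x^{3}}{3} + x^{2} + 5 x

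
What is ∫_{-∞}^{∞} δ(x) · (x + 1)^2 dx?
1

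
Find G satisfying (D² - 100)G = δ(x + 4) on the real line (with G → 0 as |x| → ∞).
-\frac{e^{-10|x + 4|}}{20}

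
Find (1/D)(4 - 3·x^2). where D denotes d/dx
- x^{3} + 4 x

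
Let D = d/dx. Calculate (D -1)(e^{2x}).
e^{2 x}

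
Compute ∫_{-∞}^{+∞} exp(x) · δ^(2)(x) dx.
1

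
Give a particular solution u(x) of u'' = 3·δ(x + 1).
\frac{3|x + 1|}{2}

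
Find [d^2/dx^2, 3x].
6\frac{d}{dx}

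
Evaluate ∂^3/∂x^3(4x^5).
240 x^{2}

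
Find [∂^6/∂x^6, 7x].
42\frac{d^{5}}{dx^{5}}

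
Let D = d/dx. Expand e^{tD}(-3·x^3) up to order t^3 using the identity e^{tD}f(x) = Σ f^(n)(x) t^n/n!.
- 3 t^{3} - 9 t^{2} x - 9 t x^{2} - 3 x^{3}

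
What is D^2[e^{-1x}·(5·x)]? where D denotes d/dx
5 \left(x - 2\right) e^{- x}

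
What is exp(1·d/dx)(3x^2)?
3 x^{2} + 6 x + 3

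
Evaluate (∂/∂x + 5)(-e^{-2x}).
- 3 e^{- 2 x}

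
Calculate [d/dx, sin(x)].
\cos{\left(x \right)}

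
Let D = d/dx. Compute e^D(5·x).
5 x + 5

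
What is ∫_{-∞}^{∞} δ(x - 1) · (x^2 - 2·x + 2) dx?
1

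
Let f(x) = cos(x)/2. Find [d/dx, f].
- \frac{\sin{\left(x \right)}}{2}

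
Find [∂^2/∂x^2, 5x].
10\frac{d}{dx}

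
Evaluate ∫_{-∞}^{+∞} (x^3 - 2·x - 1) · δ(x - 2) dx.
3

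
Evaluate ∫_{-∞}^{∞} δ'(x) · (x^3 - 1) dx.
0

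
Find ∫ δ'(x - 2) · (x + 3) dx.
-1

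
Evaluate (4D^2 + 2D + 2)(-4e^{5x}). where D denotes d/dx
- 448 e^{5 x}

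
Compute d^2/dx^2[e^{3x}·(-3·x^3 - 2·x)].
\left(- 27 x^{3} - 54 x^{2} - 36 x - 12\right) e^{3 x}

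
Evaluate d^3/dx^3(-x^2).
0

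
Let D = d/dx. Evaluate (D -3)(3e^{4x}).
3 e^{4 x}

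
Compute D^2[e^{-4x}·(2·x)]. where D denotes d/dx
16 \left(2 x - 1\right) e^{- 4 x}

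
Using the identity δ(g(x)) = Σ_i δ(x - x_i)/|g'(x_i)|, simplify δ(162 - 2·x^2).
\frac{\delta(x - 9) + \delta(x + 9)}{36}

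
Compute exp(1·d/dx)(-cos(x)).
- \cos{\left(x + 1 \right)}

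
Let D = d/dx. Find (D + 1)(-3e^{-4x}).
9 e^{- 4 x}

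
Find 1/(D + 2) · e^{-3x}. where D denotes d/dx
- e^{- 3 x}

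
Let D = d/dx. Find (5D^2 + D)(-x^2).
- 2 x - 10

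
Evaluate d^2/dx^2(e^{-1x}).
e^{- x}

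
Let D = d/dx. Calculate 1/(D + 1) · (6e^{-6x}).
- \frac{6 e^{- 6 x}}{5}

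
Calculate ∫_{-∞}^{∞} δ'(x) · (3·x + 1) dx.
-3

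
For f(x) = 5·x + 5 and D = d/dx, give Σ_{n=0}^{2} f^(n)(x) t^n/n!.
5 t + 5 x + 5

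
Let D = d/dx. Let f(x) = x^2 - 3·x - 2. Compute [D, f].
2 x - 3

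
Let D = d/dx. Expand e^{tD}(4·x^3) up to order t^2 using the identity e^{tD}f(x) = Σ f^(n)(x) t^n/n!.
4 x \left(3 t^{2} + 3 t x + x^{2}\right)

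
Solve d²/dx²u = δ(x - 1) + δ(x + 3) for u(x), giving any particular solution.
\frac{|x - 1|}{2} + \frac{|x + 3|}{2}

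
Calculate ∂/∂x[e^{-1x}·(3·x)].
3 \left(1 - x\right) e^{- x}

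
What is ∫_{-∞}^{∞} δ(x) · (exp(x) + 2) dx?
3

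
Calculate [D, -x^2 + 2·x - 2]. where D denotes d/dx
2 - 2 x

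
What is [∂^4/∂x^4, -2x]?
-8\frac{d^{3}}{dx^{3}}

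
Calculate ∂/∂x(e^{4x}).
4 e^{4 x}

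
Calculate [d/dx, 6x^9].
54 x^{8}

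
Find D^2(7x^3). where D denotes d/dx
42 x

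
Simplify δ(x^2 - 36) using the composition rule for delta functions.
\frac{\delta(x - 6) + \delta(x + 6)}{12}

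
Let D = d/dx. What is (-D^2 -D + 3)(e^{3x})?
- 9 e^{3 x}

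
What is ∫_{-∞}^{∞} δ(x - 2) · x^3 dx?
8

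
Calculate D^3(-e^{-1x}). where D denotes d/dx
e^{- x}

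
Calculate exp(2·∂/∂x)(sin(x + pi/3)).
\sin{\left(x + \frac{\pi}{3} + 2 \right)}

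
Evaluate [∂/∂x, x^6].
6 x^{5}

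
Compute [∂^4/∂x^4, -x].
-4\frac{d^{3}}{dx^{3}}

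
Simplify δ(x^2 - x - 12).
\frac{\delta(x - 4) + \delta(x + 3)}{7}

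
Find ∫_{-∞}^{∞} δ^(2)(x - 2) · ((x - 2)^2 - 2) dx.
2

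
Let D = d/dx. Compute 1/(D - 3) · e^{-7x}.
- \frac{e^{- 7 x}}{10}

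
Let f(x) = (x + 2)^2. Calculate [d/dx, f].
2 x + 4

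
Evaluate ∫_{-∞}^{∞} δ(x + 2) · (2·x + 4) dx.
0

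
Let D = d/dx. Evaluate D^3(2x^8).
672 x^{5}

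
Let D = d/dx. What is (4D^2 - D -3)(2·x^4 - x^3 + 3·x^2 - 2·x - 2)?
- 6 x^{4} - 5 x^{3} + 90 x^{2} - 24 x + 32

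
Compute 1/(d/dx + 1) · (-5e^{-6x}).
e^{- 6 x}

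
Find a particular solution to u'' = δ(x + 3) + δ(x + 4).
\frac{|x + 3|}{2} + \frac{|x + 4|}{2}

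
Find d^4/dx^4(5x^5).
600 x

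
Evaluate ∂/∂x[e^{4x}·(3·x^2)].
6 x \left(2 x + 1\right) e^{4 x}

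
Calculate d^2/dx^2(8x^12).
1056 x^{10}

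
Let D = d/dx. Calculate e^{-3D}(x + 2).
x - 1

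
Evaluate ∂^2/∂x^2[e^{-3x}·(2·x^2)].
2 \left(9 x^{2} - 12 x + 2\right) e^{- 3 x}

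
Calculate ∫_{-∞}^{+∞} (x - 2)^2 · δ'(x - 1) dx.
2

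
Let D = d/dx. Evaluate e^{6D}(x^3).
x^{3} + 18 x^{2} + 108 x + 216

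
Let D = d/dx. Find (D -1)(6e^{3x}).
12 e^{3 x}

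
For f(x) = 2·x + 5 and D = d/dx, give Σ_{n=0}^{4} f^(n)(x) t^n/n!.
2 t + 2 x + 5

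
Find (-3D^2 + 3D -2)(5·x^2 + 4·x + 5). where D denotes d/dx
- 10 x^{2} + 22 x - 28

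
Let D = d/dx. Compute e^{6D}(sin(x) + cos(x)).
\sqrt{2} \sin{\left(x + \frac{\pi}{4} + 6 \right)}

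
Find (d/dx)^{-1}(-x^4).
- \frac{x^{5}}{5}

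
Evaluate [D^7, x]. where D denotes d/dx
7D^{6}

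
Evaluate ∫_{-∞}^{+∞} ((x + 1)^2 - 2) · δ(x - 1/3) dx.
- \frac{2}{9}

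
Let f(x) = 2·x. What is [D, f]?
2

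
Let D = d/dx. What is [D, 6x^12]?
72 x^{11}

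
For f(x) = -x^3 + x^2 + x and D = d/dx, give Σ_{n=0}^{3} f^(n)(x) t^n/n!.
- t^{3} + t^{2} \left(1 - 3 x\right) + t \left(- 3 x^{2} + 2 x + 1\right) - x^{3} + x^{2} + x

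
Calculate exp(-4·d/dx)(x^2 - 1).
x^{2} - 8 x + 15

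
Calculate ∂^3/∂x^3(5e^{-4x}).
- 320 e^{- 4 x}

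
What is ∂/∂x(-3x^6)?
- 18 x^{5}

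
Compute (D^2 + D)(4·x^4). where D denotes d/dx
16 x^{2} \left(x + 3\right)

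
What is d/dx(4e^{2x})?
8 e^{2 x}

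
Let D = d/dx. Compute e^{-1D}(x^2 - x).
x^{2} - 3 x + 2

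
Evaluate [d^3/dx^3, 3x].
9\frac{d^{2}}{dx^{2}}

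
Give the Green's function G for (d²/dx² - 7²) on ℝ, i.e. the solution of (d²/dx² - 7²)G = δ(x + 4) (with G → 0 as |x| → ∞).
-\frac{e^{-7|x + 4|}}{14}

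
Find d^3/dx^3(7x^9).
3528 x^{6}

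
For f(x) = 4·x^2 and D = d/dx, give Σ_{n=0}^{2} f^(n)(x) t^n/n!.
4 t^{2} + 8 t x + 4 x^{2}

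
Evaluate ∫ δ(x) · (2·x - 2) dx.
-2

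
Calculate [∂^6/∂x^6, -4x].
-24\frac{d^{5}}{dx^{5}}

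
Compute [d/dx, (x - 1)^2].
2 x - 2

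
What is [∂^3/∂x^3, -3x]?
-9\frac{d^{2}}{dx^{2}}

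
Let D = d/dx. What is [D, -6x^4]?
- 24 x^{3}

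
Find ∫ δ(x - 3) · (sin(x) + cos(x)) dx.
\cos{\left(3 \right)} + \sin{\left(3 \right)}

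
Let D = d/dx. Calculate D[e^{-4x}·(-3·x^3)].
x^{2} \left(12 x - 9\right) e^{- 4 x}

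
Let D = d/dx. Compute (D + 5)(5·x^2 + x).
25 x^{2} + 15 x + 1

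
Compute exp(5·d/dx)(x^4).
x^{4} + 20 x^{3} + 150 x^{2} + 500 x + 625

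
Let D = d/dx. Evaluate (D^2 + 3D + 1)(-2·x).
- 2 x - 6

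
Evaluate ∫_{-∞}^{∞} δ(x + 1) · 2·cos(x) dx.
2 \cos{\left(1 \right)}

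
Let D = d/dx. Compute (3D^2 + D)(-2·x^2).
- 4 x - 12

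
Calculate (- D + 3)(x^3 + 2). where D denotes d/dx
3 x^{3} - 3 x^{2} + 6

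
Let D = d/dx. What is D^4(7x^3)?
0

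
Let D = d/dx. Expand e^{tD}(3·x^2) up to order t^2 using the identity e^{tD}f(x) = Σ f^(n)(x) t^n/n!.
3 t^{2} + 6 t x + 3 x^{2}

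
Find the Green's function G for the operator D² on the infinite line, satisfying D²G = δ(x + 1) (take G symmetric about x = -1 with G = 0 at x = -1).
\frac{|x + 1|}{2}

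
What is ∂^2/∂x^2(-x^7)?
- 42 x^{5}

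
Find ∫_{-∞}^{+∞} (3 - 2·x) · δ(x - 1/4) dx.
\frac{5}{2}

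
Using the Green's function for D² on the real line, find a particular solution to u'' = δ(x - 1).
\frac{|x - 1|}{2}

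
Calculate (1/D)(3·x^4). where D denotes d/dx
\frac{3 x^{5}}{5}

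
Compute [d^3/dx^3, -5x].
-15\frac{d^{2}}{dx^{2}}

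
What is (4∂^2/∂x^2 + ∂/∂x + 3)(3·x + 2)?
9 x + 9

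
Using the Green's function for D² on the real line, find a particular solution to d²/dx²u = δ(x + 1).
\frac{|x + 1|}{2}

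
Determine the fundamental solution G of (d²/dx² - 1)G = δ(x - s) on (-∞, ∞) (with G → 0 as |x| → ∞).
-\frac{e^{-|x-s|}}{2}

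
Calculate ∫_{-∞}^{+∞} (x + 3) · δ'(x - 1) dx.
-1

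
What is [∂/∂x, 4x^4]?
16 x^{3}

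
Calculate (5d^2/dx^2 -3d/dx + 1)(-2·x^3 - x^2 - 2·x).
- 2 x^{3} + 17 x^{2} - 56 x - 4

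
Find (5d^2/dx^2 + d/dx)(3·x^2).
6 x + 30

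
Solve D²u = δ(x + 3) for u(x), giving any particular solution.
\frac{|x + 3|}{2}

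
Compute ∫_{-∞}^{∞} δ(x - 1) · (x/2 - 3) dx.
- \frac{5}{2}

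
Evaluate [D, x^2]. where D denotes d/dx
2 x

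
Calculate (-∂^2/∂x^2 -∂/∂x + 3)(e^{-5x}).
- 17 e^{- 5 x}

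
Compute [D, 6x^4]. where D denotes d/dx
24 x^{3}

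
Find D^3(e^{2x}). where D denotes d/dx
8 e^{2 x}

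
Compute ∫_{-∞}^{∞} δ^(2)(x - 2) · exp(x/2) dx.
\frac{e}{4}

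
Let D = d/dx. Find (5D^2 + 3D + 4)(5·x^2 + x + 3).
20 x^{2} + 34 x + 65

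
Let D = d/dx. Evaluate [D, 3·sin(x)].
3 \cos{\left(x \right)}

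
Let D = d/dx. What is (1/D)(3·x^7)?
\frac{3 x^{8}}{8}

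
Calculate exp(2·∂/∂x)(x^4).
x^{4} + 8 x^{3} + 24 x^{2} + 32 x + 16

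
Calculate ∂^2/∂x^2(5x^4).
60 x^{2}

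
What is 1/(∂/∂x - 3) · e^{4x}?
e^{4 x}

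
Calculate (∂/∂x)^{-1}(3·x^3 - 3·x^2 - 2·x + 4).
\frac{3 x^{4}}{4} - x^{3} - x^{2} + 4 x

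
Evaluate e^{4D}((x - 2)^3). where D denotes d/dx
x^{3} + 6 x^{2} + 12 x + 8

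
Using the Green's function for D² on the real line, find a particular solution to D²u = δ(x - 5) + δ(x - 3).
\frac{|x - 5|}{2} + \frac{|x - 3|}{2}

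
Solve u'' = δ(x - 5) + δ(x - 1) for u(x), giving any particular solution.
\frac{|x - 5|}{2} + \frac{|x - 1|}{2}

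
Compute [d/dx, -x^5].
- 5 x^{4}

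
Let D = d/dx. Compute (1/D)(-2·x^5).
- \frac{x^{6}}{3}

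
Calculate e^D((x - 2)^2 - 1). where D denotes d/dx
x \left(x - 2\right)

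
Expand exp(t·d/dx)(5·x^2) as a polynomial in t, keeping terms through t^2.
5 t^{2} + 10 t x + 5 x^{2}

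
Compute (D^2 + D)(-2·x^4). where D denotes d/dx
8 x^{2} \left(- x - 3\right)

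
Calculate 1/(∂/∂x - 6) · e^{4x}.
- \frac{e^{4 x}}{2}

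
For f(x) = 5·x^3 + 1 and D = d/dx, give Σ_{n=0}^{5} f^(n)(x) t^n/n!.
5 t^{3} + 15 t^{2} x + 15 t x^{2} + 5 x^{3} + 1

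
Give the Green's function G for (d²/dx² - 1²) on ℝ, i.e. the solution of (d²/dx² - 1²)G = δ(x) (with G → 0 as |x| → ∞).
-\frac{e^{-|x|}}{2}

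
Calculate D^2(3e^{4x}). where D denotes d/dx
48 e^{4 x}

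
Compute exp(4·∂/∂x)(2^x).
2^{x + 4}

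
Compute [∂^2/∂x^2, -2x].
-4\frac{d}{dx}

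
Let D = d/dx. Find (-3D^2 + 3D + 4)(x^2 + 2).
4 x^{2} + 6 x + 2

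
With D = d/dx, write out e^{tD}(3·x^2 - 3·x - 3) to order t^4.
3 t^{2} + 3 t \left(2 x - 1\right) + 3 x^{2} - 3 x - 3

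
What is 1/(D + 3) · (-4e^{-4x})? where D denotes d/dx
4 e^{- 4 x}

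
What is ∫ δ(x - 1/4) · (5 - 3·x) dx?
\frac{17}{4}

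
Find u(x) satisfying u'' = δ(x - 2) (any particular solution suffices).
\frac{|x - 2|}{2}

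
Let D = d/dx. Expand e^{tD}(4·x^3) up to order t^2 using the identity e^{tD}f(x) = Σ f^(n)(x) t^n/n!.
4 x \left(3 t^{2} + 3 t x + x^{2}\right)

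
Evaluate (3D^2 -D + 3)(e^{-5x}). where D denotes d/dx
83 e^{- 5 x}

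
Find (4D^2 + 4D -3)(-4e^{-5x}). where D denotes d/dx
- 308 e^{- 5 x}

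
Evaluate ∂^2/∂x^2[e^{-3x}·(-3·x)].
9 \left(2 - 3 x\right) e^{- 3 x}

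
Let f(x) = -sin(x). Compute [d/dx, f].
- \cos{\left(x \right)}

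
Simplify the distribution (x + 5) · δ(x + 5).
0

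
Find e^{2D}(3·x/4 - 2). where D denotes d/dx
\frac{3 x}{4} - \frac{1}{2}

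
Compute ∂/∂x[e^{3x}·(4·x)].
\left(12 x + 4\right) e^{3 x}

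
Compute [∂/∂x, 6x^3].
18 x^{2}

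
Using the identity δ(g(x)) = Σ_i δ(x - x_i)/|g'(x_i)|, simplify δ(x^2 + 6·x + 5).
\frac{\delta(x + 1) + \delta(x + 5)}{4}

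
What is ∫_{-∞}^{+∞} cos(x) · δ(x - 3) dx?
\cos{\left(3 \right)}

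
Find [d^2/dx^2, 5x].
10\frac{d}{dx}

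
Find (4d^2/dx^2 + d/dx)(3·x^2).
6 x + 24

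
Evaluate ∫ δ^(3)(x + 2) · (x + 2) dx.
0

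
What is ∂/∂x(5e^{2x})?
10 e^{2 x}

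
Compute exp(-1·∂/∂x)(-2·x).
2 - 2 x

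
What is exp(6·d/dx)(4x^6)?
4 x^{6} + 144 x^{5} + 2160 x^{4} + 17280 x^{3} + 77760 x^{2} + 186624 x + 186624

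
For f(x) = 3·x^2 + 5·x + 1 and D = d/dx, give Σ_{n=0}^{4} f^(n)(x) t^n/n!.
3 t^{2} + t \left(6 x + 5\right) + 3 x^{2} + 5 x + 1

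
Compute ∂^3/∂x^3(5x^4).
120 x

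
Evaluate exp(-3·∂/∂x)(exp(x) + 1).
e^{x - 3} + 1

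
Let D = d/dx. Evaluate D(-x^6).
- 6 x^{5}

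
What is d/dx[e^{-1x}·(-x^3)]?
x^{2} \left(x - 3\right) e^{- x}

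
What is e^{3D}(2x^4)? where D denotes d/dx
2 x^{4} + 24 x^{3} + 108 x^{2} + 216 x + 162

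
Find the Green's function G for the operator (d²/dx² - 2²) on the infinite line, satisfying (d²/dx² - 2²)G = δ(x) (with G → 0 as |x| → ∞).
-\frac{e^{-2|x|}}{4}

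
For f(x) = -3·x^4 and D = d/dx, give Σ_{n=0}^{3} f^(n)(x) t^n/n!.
3 x \left(- 4 t^{3} - 6 t^{2} x - 4 t x^{2} - x^{3}\right)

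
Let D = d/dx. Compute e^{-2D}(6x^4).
6 x^{4} - 48 x^{3} + 144 x^{2} - 192 x + 96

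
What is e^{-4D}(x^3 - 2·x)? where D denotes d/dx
x^{3} - 12 x^{2} + 46 x - 56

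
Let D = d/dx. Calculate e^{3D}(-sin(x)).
- \sin{\left(x + 3 \right)}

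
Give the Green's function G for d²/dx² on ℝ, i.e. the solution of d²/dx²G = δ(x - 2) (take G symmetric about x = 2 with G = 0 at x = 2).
\frac{|x - 2|}{2}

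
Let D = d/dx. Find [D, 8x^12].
96 x^{11}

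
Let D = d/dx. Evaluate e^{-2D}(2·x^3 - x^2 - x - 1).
2 x^{3} - 13 x^{2} + 27 x - 19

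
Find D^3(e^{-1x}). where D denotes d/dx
- e^{- x}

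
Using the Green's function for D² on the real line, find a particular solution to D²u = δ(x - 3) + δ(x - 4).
\frac{|x - 3|}{2} + \frac{|x - 4|}{2}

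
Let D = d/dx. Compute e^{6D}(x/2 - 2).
\frac{x}{2} + 1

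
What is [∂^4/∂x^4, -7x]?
-28\frac{d^{3}}{dx^{3}}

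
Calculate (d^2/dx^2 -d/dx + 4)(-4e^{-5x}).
- 136 e^{- 5 x}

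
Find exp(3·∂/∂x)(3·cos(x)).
3 \cos{\left(x + 3 \right)}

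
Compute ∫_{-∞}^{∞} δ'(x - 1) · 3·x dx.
-3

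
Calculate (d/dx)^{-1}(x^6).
\frac{x^{7}}{7}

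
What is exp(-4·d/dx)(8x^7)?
8 x^{7} - 224 x^{6} + 2688 x^{5} - 17920 x^{4} + 71680 x^{3} - 172032 x^{2} + 229376 x - 131072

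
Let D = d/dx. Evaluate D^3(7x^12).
9240 x^{9}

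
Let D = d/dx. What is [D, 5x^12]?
60 x^{11}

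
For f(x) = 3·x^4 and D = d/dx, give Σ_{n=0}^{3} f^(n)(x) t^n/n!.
3 x \left(4 t^{3} + 6 t^{2} x + 4 t x^{2} + x^{3}\right)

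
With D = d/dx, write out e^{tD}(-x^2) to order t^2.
- t^{2} - 2 t x - x^{2}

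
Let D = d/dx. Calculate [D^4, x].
4D^{3}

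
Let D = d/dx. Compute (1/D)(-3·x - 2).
- \frac{3 x^{2}}{2} - 2 x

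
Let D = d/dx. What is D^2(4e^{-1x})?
4 e^{- x}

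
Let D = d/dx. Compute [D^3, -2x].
-6D^{2}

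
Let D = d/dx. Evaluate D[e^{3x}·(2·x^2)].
2 x \left(3 x + 2\right) e^{3 x}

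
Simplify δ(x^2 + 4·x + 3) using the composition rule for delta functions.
\frac{\delta(x + 3) + \delta(x + 1)}{2}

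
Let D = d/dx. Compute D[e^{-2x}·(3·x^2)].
6 x \left(1 - x\right) e^{- 2 x}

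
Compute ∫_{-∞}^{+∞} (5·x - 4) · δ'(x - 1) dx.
-5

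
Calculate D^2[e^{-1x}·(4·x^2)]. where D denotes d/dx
4 \left(x^{2} - 4 x + 2\right) e^{- x}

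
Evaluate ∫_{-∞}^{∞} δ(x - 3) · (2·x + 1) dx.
7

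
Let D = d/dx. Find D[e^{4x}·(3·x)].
\left(12 x + 3\right) e^{4 x}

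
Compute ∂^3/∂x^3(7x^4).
168 x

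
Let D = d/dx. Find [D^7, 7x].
49D^{6}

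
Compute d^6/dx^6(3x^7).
15120 x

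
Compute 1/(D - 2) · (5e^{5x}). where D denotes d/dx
\frac{5 e^{5 x}}{3}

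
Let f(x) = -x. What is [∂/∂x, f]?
-1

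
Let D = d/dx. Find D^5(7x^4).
0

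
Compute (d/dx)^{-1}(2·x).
x^{2}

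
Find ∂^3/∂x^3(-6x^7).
- 1260 x^{4}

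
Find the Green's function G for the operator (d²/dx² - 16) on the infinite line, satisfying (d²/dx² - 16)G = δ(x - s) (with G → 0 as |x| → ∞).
-\frac{e^{-4|x-s|}}{8}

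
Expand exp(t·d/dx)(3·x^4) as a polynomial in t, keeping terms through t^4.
3 t^{4} + 12 t^{3} x + 18 t^{2} x^{2} + 12 t x^{3} + 3 x^{4}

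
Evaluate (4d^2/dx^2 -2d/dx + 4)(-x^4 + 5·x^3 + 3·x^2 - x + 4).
- 4 x^{4} + 28 x^{3} - 66 x^{2} + 104 x + 42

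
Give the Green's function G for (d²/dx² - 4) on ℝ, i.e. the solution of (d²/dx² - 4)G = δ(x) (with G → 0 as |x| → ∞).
-\frac{e^{-2|x|}}{4}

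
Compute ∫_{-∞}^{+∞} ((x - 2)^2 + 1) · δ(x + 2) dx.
17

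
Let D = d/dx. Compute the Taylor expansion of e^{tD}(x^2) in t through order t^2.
t^{2} + 2 t x + x^{2}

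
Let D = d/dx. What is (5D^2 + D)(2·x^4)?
8 x^{2} \left(x + 15\right)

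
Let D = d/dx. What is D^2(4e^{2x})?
16 e^{2 x}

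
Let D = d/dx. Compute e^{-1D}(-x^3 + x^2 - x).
- x^{3} + 4 x^{2} - 6 x + 3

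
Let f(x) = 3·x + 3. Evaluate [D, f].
3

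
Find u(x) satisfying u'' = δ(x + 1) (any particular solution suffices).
\frac{|x + 1|}{2}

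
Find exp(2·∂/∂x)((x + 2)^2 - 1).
x^{2} + 8 x + 15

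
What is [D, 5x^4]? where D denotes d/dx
20 x^{3}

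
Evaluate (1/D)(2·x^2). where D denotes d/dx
\frac{2 x^{3}}{3}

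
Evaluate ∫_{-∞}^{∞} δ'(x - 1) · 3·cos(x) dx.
3 \sin{\left(1 \right)}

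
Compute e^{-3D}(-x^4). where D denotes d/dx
- x^{4} + 12 x^{3} - 54 x^{2} + 108 x - 81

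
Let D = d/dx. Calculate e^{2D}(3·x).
3 x + 6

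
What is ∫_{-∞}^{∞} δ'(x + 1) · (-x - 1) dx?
1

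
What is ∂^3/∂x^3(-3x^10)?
- 2160 x^{7}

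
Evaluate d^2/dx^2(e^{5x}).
25 e^{5 x}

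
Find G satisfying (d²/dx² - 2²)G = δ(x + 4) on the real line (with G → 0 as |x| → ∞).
-\frac{e^{-2|x + 4|}}{4}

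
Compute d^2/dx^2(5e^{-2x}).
20 e^{- 2 x}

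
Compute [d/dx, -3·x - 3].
-3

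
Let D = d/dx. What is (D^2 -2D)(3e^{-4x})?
72 e^{- 4 x}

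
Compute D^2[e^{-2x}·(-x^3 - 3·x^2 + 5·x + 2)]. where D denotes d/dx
2 \left(- 2 x^{3} + 19 x - 9\right) e^{- 2 x}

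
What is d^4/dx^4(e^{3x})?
81 e^{3 x}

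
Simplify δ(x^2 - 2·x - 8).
\frac{\delta(x - 4) + \delta(x + 2)}{6}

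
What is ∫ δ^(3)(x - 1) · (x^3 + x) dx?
-6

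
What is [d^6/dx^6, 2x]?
12\frac{d^{5}}{dx^{5}}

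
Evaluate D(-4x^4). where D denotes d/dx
- 16 x^{3}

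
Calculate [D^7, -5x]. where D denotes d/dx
-35D^{6}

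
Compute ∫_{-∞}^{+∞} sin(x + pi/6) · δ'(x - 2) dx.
- \cos{\left(\frac{\pi}{6} + 2 \right)}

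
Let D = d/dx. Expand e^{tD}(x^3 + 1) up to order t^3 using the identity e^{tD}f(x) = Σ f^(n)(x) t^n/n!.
t^{3} + 3 t^{2} x + 3 t x^{2} + x^{3} + 1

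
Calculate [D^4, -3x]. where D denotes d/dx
-12D^{3}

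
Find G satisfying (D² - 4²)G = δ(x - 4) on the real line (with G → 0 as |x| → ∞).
-\frac{e^{-4|x - 4|}}{8}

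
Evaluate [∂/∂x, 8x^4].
32 x^{3}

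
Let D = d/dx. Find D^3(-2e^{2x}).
- 16 e^{2 x}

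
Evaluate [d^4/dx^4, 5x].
20\frac{d^{3}}{dx^{3}}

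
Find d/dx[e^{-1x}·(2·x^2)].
2 x \left(2 - x\right) e^{- x}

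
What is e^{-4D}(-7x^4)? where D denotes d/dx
- 7 x^{4} + 112 x^{3} - 672 x^{2} + 1792 x - 1792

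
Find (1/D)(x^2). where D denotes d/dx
\frac{x^{3}}{3}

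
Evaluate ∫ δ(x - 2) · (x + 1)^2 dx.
9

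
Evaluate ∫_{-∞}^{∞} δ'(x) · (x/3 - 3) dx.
- \frac{1}{3}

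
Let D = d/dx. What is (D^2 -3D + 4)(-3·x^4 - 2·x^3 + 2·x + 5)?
- 12 x^{4} + 28 x^{3} - 18 x^{2} - 4 x + 14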